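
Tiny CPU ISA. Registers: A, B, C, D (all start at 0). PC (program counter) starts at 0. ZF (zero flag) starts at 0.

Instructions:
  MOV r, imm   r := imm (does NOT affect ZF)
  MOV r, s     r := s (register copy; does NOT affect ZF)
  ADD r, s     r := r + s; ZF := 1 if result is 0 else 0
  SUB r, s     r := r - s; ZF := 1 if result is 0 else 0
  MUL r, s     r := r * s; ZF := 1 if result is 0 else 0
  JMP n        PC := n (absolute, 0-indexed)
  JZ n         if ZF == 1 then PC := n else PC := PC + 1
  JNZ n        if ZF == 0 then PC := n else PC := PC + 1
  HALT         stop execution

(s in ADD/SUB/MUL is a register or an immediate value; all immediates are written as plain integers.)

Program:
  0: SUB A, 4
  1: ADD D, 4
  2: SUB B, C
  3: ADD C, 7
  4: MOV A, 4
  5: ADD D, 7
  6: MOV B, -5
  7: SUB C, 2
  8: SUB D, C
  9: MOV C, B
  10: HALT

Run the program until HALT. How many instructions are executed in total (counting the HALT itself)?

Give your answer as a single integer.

Step 1: PC=0 exec 'SUB A, 4'. After: A=-4 B=0 C=0 D=0 ZF=0 PC=1
Step 2: PC=1 exec 'ADD D, 4'. After: A=-4 B=0 C=0 D=4 ZF=0 PC=2
Step 3: PC=2 exec 'SUB B, C'. After: A=-4 B=0 C=0 D=4 ZF=1 PC=3
Step 4: PC=3 exec 'ADD C, 7'. After: A=-4 B=0 C=7 D=4 ZF=0 PC=4
Step 5: PC=4 exec 'MOV A, 4'. After: A=4 B=0 C=7 D=4 ZF=0 PC=5
Step 6: PC=5 exec 'ADD D, 7'. After: A=4 B=0 C=7 D=11 ZF=0 PC=6
Step 7: PC=6 exec 'MOV B, -5'. After: A=4 B=-5 C=7 D=11 ZF=0 PC=7
Step 8: PC=7 exec 'SUB C, 2'. After: A=4 B=-5 C=5 D=11 ZF=0 PC=8
Step 9: PC=8 exec 'SUB D, C'. After: A=4 B=-5 C=5 D=6 ZF=0 PC=9
Step 10: PC=9 exec 'MOV C, B'. After: A=4 B=-5 C=-5 D=6 ZF=0 PC=10
Step 11: PC=10 exec 'HALT'. After: A=4 B=-5 C=-5 D=6 ZF=0 PC=10 HALTED
Total instructions executed: 11

Answer: 11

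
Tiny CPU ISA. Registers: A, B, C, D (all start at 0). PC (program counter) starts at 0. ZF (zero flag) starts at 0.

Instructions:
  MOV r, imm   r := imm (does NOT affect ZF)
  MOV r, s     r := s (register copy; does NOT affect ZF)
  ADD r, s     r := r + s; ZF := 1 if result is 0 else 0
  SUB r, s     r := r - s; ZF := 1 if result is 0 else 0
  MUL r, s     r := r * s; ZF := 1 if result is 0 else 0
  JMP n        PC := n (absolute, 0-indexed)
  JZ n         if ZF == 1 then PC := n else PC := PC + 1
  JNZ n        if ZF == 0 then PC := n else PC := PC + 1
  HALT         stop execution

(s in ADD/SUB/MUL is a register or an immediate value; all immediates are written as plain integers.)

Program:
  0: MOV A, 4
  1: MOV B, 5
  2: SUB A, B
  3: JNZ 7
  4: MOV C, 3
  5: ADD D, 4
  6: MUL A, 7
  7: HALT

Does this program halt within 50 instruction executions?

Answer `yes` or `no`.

Answer: yes

Derivation:
Step 1: PC=0 exec 'MOV A, 4'. After: A=4 B=0 C=0 D=0 ZF=0 PC=1
Step 2: PC=1 exec 'MOV B, 5'. After: A=4 B=5 C=0 D=0 ZF=0 PC=2
Step 3: PC=2 exec 'SUB A, B'. After: A=-1 B=5 C=0 D=0 ZF=0 PC=3
Step 4: PC=3 exec 'JNZ 7'. After: A=-1 B=5 C=0 D=0 ZF=0 PC=7
Step 5: PC=7 exec 'HALT'. After: A=-1 B=5 C=0 D=0 ZF=0 PC=7 HALTED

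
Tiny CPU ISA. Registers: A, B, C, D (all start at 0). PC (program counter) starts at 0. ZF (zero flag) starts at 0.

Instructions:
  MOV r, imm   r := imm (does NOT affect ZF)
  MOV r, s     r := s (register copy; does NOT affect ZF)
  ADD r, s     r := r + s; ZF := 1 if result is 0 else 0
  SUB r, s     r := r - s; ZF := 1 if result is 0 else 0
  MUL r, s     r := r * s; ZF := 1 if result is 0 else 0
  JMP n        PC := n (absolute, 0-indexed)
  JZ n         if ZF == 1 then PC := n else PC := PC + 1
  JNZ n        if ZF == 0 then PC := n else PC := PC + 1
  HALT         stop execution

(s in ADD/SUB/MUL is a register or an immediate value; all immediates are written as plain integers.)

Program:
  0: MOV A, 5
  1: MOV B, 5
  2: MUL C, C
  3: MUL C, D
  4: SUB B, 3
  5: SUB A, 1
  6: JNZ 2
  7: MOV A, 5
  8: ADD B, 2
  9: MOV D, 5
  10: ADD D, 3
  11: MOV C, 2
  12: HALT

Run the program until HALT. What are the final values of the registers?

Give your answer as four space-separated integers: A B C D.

Answer: 5 -8 2 8

Derivation:
Step 1: PC=0 exec 'MOV A, 5'. After: A=5 B=0 C=0 D=0 ZF=0 PC=1
Step 2: PC=1 exec 'MOV B, 5'. After: A=5 B=5 C=0 D=0 ZF=0 PC=2
Step 3: PC=2 exec 'MUL C, C'. After: A=5 B=5 C=0 D=0 ZF=1 PC=3
Step 4: PC=3 exec 'MUL C, D'. After: A=5 B=5 C=0 D=0 ZF=1 PC=4
Step 5: PC=4 exec 'SUB B, 3'. After: A=5 B=2 C=0 D=0 ZF=0 PC=5
Step 6: PC=5 exec 'SUB A, 1'. After: A=4 B=2 C=0 D=0 ZF=0 PC=6
Step 7: PC=6 exec 'JNZ 2'. After: A=4 B=2 C=0 D=0 ZF=0 PC=2
Step 8: PC=2 exec 'MUL C, C'. After: A=4 B=2 C=0 D=0 ZF=1 PC=3
Step 9: PC=3 exec 'MUL C, D'. After: A=4 B=2 C=0 D=0 ZF=1 PC=4
Step 10: PC=4 exec 'SUB B, 3'. After: A=4 B=-1 C=0 D=0 ZF=0 PC=5
Step 11: PC=5 exec 'SUB A, 1'. After: A=3 B=-1 C=0 D=0 ZF=0 PC=6
Step 12: PC=6 exec 'JNZ 2'. After: A=3 B=-1 C=0 D=0 ZF=0 PC=2
Step 13: PC=2 exec 'MUL C, C'. After: A=3 B=-1 C=0 D=0 ZF=1 PC=3
Step 14: PC=3 exec 'MUL C, D'. After: A=3 B=-1 C=0 D=0 ZF=1 PC=4
Step 15: PC=4 exec 'SUB B, 3'. After: A=3 B=-4 C=0 D=0 ZF=0 PC=5
Step 16: PC=5 exec 'SUB A, 1'. After: A=2 B=-4 C=0 D=0 ZF=0 PC=6
Step 17: PC=6 exec 'JNZ 2'. After: A=2 B=-4 C=0 D=0 ZF=0 PC=2
Step 18: PC=2 exec 'MUL C, C'. After: A=2 B=-4 C=0 D=0 ZF=1 PC=3
Step 19: PC=3 exec 'MUL C, D'. After: A=2 B=-4 C=0 D=0 ZF=1 PC=4
Step 20: PC=4 exec 'SUB B, 3'. After: A=2 B=-7 C=0 D=0 ZF=0 PC=5
Step 21: PC=5 exec 'SUB A, 1'. After: A=1 B=-7 C=0 D=0 ZF=0 PC=6
Step 22: PC=6 exec 'JNZ 2'. After: A=1 B=-7 C=0 D=0 ZF=0 PC=2
Step 23: PC=2 exec 'MUL C, C'. After: A=1 B=-7 C=0 D=0 ZF=1 PC=3
Step 24: PC=3 exec 'MUL C, D'. After: A=1 B=-7 C=0 D=0 ZF=1 PC=4
Step 25: PC=4 exec 'SUB B, 3'. After: A=1 B=-10 C=0 D=0 ZF=0 PC=5
Step 26: PC=5 exec 'SUB A, 1'. After: A=0 B=-10 C=0 D=0 ZF=1 PC=6
Step 27: PC=6 exec 'JNZ 2'. After: A=0 B=-10 C=0 D=0 ZF=1 PC=7
Step 28: PC=7 exec 'MOV A, 5'. After: A=5 B=-10 C=0 D=0 ZF=1 PC=8
Step 29: PC=8 exec 'ADD B, 2'. After: A=5 B=-8 C=0 D=0 ZF=0 PC=9
Step 30: PC=9 exec 'MOV D, 5'. After: A=5 B=-8 C=0 D=5 ZF=0 PC=10
Step 31: PC=10 exec 'ADD D, 3'. After: A=5 B=-8 C=0 D=8 ZF=0 PC=11
Step 32: PC=11 exec 'MOV C, 2'. After: A=5 B=-8 C=2 D=8 ZF=0 PC=12
Step 33: PC=12 exec 'HALT'. After: A=5 B=-8 C=2 D=8 ZF=0 PC=12 HALTED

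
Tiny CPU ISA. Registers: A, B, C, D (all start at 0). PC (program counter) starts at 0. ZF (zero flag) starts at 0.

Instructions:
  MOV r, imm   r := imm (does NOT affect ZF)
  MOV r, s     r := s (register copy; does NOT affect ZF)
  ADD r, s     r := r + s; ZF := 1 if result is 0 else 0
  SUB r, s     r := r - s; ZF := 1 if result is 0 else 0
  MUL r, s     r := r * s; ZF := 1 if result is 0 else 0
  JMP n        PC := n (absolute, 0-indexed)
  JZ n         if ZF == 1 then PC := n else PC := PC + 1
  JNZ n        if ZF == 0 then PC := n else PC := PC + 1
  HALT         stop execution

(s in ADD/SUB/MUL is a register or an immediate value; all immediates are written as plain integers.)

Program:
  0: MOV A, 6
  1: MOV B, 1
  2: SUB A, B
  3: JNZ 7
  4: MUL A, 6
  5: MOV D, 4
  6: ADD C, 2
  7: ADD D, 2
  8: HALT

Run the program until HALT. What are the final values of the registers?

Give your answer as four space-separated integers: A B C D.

Step 1: PC=0 exec 'MOV A, 6'. After: A=6 B=0 C=0 D=0 ZF=0 PC=1
Step 2: PC=1 exec 'MOV B, 1'. After: A=6 B=1 C=0 D=0 ZF=0 PC=2
Step 3: PC=2 exec 'SUB A, B'. After: A=5 B=1 C=0 D=0 ZF=0 PC=3
Step 4: PC=3 exec 'JNZ 7'. After: A=5 B=1 C=0 D=0 ZF=0 PC=7
Step 5: PC=7 exec 'ADD D, 2'. After: A=5 B=1 C=0 D=2 ZF=0 PC=8
Step 6: PC=8 exec 'HALT'. After: A=5 B=1 C=0 D=2 ZF=0 PC=8 HALTED

Answer: 5 1 0 2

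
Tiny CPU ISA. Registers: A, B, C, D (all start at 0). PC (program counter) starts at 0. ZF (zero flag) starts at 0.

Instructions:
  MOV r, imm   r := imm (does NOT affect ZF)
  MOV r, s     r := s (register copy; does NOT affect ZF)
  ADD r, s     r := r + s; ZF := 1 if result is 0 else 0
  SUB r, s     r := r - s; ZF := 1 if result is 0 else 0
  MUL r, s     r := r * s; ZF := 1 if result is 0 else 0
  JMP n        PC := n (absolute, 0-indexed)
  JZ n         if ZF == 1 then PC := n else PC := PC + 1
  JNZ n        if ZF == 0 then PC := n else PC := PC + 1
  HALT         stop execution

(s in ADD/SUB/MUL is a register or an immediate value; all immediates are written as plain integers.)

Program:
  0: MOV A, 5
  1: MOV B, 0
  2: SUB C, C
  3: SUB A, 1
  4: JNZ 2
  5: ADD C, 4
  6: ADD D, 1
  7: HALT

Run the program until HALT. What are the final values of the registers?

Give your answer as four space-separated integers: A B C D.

Step 1: PC=0 exec 'MOV A, 5'. After: A=5 B=0 C=0 D=0 ZF=0 PC=1
Step 2: PC=1 exec 'MOV B, 0'. After: A=5 B=0 C=0 D=0 ZF=0 PC=2
Step 3: PC=2 exec 'SUB C, C'. After: A=5 B=0 C=0 D=0 ZF=1 PC=3
Step 4: PC=3 exec 'SUB A, 1'. After: A=4 B=0 C=0 D=0 ZF=0 PC=4
Step 5: PC=4 exec 'JNZ 2'. After: A=4 B=0 C=0 D=0 ZF=0 PC=2
Step 6: PC=2 exec 'SUB C, C'. After: A=4 B=0 C=0 D=0 ZF=1 PC=3
Step 7: PC=3 exec 'SUB A, 1'. After: A=3 B=0 C=0 D=0 ZF=0 PC=4
Step 8: PC=4 exec 'JNZ 2'. After: A=3 B=0 C=0 D=0 ZF=0 PC=2
Step 9: PC=2 exec 'SUB C, C'. After: A=3 B=0 C=0 D=0 ZF=1 PC=3
Step 10: PC=3 exec 'SUB A, 1'. After: A=2 B=0 C=0 D=0 ZF=0 PC=4
Step 11: PC=4 exec 'JNZ 2'. After: A=2 B=0 C=0 D=0 ZF=0 PC=2
Step 12: PC=2 exec 'SUB C, C'. After: A=2 B=0 C=0 D=0 ZF=1 PC=3
Step 13: PC=3 exec 'SUB A, 1'. After: A=1 B=0 C=0 D=0 ZF=0 PC=4
Step 14: PC=4 exec 'JNZ 2'. After: A=1 B=0 C=0 D=0 ZF=0 PC=2
Step 15: PC=2 exec 'SUB C, C'. After: A=1 B=0 C=0 D=0 ZF=1 PC=3
Step 16: PC=3 exec 'SUB A, 1'. After: A=0 B=0 C=0 D=0 ZF=1 PC=4
Step 17: PC=4 exec 'JNZ 2'. After: A=0 B=0 C=0 D=0 ZF=1 PC=5
Step 18: PC=5 exec 'ADD C, 4'. After: A=0 B=0 C=4 D=0 ZF=0 PC=6
Step 19: PC=6 exec 'ADD D, 1'. After: A=0 B=0 C=4 D=1 ZF=0 PC=7
Step 20: PC=7 exec 'HALT'. After: A=0 B=0 C=4 D=1 ZF=0 PC=7 HALTED

Answer: 0 0 4 1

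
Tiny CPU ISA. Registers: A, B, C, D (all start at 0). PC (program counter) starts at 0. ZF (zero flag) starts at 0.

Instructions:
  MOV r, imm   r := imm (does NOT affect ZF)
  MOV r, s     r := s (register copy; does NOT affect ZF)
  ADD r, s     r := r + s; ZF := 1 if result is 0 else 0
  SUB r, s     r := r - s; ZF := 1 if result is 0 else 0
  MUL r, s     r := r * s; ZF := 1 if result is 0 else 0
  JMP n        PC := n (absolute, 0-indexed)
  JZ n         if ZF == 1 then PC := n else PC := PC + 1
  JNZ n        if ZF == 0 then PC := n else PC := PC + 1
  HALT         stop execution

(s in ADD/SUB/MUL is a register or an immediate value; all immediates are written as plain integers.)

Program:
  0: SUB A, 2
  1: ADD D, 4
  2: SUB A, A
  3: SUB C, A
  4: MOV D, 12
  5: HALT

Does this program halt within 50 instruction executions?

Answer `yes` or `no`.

Answer: yes

Derivation:
Step 1: PC=0 exec 'SUB A, 2'. After: A=-2 B=0 C=0 D=0 ZF=0 PC=1
Step 2: PC=1 exec 'ADD D, 4'. After: A=-2 B=0 C=0 D=4 ZF=0 PC=2
Step 3: PC=2 exec 'SUB A, A'. After: A=0 B=0 C=0 D=4 ZF=1 PC=3
Step 4: PC=3 exec 'SUB C, A'. After: A=0 B=0 C=0 D=4 ZF=1 PC=4
Step 5: PC=4 exec 'MOV D, 12'. After: A=0 B=0 C=0 D=12 ZF=1 PC=5
Step 6: PC=5 exec 'HALT'. After: A=0 B=0 C=0 D=12 ZF=1 PC=5 HALTED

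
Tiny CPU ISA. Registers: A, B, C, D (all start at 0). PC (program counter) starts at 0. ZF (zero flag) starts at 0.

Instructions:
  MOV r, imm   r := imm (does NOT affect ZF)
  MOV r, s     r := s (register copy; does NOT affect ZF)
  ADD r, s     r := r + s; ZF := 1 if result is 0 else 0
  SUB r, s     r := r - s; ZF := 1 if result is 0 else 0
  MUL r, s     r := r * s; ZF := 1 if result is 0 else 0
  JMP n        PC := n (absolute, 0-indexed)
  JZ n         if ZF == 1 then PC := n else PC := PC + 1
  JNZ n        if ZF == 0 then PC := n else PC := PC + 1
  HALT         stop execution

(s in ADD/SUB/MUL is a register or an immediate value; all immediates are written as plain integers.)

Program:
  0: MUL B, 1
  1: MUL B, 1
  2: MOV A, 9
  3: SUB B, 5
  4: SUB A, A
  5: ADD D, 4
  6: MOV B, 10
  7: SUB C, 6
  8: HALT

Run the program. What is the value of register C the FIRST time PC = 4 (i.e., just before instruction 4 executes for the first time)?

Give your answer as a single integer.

Step 1: PC=0 exec 'MUL B, 1'. After: A=0 B=0 C=0 D=0 ZF=1 PC=1
Step 2: PC=1 exec 'MUL B, 1'. After: A=0 B=0 C=0 D=0 ZF=1 PC=2
Step 3: PC=2 exec 'MOV A, 9'. After: A=9 B=0 C=0 D=0 ZF=1 PC=3
Step 4: PC=3 exec 'SUB B, 5'. After: A=9 B=-5 C=0 D=0 ZF=0 PC=4
First time PC=4: C=0

0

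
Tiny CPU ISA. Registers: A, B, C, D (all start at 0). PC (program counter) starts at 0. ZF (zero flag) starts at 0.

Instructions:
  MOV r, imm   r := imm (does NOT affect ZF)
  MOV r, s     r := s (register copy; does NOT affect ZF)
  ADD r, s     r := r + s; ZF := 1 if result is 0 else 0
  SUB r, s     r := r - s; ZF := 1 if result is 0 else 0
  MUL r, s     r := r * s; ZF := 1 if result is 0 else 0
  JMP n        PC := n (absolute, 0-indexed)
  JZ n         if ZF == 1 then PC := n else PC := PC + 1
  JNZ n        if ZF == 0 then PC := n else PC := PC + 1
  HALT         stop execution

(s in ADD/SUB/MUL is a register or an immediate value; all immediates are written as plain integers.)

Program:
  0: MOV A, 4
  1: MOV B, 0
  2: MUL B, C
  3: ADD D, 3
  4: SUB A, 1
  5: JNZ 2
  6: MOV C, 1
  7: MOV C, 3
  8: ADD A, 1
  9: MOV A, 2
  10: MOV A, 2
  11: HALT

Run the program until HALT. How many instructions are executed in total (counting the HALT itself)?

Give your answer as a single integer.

Step 1: PC=0 exec 'MOV A, 4'. After: A=4 B=0 C=0 D=0 ZF=0 PC=1
Step 2: PC=1 exec 'MOV B, 0'. After: A=4 B=0 C=0 D=0 ZF=0 PC=2
Step 3: PC=2 exec 'MUL B, C'. After: A=4 B=0 C=0 D=0 ZF=1 PC=3
Step 4: PC=3 exec 'ADD D, 3'. After: A=4 B=0 C=0 D=3 ZF=0 PC=4
Step 5: PC=4 exec 'SUB A, 1'. After: A=3 B=0 C=0 D=3 ZF=0 PC=5
Step 6: PC=5 exec 'JNZ 2'. After: A=3 B=0 C=0 D=3 ZF=0 PC=2
Step 7: PC=2 exec 'MUL B, C'. After: A=3 B=0 C=0 D=3 ZF=1 PC=3
Step 8: PC=3 exec 'ADD D, 3'. After: A=3 B=0 C=0 D=6 ZF=0 PC=4
Step 9: PC=4 exec 'SUB A, 1'. After: A=2 B=0 C=0 D=6 ZF=0 PC=5
Step 10: PC=5 exec 'JNZ 2'. After: A=2 B=0 C=0 D=6 ZF=0 PC=2
Step 11: PC=2 exec 'MUL B, C'. After: A=2 B=0 C=0 D=6 ZF=1 PC=3
Step 12: PC=3 exec 'ADD D, 3'. After: A=2 B=0 C=0 D=9 ZF=0 PC=4
Step 13: PC=4 exec 'SUB A, 1'. After: A=1 B=0 C=0 D=9 ZF=0 PC=5
Step 14: PC=5 exec 'JNZ 2'. After: A=1 B=0 C=0 D=9 ZF=0 PC=2
Step 15: PC=2 exec 'MUL B, C'. After: A=1 B=0 C=0 D=9 ZF=1 PC=3
Step 16: PC=3 exec 'ADD D, 3'. After: A=1 B=0 C=0 D=12 ZF=0 PC=4
Step 17: PC=4 exec 'SUB A, 1'. After: A=0 B=0 C=0 D=12 ZF=1 PC=5
Step 18: PC=5 exec 'JNZ 2'. After: A=0 B=0 C=0 D=12 ZF=1 PC=6
Step 19: PC=6 exec 'MOV C, 1'. After: A=0 B=0 C=1 D=12 ZF=1 PC=7
Step 20: PC=7 exec 'MOV C, 3'. After: A=0 B=0 C=3 D=12 ZF=1 PC=8
Step 21: PC=8 exec 'ADD A, 1'. After: A=1 B=0 C=3 D=12 ZF=0 PC=9
Step 22: PC=9 exec 'MOV A, 2'. After: A=2 B=0 C=3 D=12 ZF=0 PC=10
Step 23: PC=10 exec 'MOV A, 2'. After: A=2 B=0 C=3 D=12 ZF=0 PC=11
Step 24: PC=11 exec 'HALT'. After: A=2 B=0 C=3 D=12 ZF=0 PC=11 HALTED
Total instructions executed: 24

Answer: 24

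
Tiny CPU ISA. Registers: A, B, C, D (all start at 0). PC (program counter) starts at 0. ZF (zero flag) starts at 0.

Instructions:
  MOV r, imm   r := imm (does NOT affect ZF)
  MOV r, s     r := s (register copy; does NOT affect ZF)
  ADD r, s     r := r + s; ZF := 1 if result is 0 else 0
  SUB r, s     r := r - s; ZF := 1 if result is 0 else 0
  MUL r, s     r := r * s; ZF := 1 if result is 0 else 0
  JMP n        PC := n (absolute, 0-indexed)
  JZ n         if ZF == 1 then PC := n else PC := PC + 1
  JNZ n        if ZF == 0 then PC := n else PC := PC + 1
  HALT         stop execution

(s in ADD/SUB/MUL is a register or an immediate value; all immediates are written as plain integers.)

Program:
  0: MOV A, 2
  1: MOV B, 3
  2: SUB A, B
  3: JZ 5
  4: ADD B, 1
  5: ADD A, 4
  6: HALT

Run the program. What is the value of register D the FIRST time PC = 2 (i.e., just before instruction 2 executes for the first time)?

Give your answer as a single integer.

Step 1: PC=0 exec 'MOV A, 2'. After: A=2 B=0 C=0 D=0 ZF=0 PC=1
Step 2: PC=1 exec 'MOV B, 3'. After: A=2 B=3 C=0 D=0 ZF=0 PC=2
First time PC=2: D=0

0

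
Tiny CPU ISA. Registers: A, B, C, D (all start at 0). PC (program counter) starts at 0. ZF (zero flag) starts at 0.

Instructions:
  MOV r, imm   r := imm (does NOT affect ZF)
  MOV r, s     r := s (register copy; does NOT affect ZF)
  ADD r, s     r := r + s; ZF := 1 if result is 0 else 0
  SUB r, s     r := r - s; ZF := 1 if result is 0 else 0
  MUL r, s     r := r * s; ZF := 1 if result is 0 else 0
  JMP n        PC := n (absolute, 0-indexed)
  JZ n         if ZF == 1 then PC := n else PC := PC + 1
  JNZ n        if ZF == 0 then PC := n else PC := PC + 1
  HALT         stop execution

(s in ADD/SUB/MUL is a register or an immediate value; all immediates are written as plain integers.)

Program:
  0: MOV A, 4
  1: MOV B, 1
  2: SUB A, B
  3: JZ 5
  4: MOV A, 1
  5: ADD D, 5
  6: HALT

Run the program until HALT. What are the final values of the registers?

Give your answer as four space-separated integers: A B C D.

Step 1: PC=0 exec 'MOV A, 4'. After: A=4 B=0 C=0 D=0 ZF=0 PC=1
Step 2: PC=1 exec 'MOV B, 1'. After: A=4 B=1 C=0 D=0 ZF=0 PC=2
Step 3: PC=2 exec 'SUB A, B'. After: A=3 B=1 C=0 D=0 ZF=0 PC=3
Step 4: PC=3 exec 'JZ 5'. After: A=3 B=1 C=0 D=0 ZF=0 PC=4
Step 5: PC=4 exec 'MOV A, 1'. After: A=1 B=1 C=0 D=0 ZF=0 PC=5
Step 6: PC=5 exec 'ADD D, 5'. After: A=1 B=1 C=0 D=5 ZF=0 PC=6
Step 7: PC=6 exec 'HALT'. After: A=1 B=1 C=0 D=5 ZF=0 PC=6 HALTED

Answer: 1 1 0 5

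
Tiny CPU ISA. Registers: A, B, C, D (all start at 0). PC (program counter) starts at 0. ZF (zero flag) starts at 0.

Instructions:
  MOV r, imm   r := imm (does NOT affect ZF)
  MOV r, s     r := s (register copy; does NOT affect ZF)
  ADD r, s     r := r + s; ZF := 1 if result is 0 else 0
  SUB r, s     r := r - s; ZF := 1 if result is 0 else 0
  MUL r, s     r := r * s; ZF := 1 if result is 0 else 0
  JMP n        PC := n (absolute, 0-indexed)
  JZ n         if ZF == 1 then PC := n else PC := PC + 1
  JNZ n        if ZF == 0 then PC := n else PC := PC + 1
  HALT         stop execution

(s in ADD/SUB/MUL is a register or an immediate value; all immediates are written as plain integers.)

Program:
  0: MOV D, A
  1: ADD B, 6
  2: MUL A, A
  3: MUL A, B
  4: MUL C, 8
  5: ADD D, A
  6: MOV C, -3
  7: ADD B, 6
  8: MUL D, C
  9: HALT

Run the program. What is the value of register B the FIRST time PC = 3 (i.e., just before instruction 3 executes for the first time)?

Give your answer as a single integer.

Step 1: PC=0 exec 'MOV D, A'. After: A=0 B=0 C=0 D=0 ZF=0 PC=1
Step 2: PC=1 exec 'ADD B, 6'. After: A=0 B=6 C=0 D=0 ZF=0 PC=2
Step 3: PC=2 exec 'MUL A, A'. After: A=0 B=6 C=0 D=0 ZF=1 PC=3
First time PC=3: B=6

6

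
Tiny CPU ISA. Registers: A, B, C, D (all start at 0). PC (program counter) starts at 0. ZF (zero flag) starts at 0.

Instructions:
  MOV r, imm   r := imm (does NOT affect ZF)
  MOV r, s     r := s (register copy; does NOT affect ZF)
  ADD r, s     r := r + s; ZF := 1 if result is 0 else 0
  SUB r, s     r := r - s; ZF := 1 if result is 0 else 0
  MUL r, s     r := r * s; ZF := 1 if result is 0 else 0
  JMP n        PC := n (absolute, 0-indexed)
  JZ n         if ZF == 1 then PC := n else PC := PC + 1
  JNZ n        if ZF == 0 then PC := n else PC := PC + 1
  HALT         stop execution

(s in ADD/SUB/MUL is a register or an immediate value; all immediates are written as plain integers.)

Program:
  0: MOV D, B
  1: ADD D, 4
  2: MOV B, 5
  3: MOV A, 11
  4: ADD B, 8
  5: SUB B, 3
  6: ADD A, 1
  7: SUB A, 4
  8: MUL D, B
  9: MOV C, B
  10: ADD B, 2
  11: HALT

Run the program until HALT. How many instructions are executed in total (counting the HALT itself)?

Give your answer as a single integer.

Step 1: PC=0 exec 'MOV D, B'. After: A=0 B=0 C=0 D=0 ZF=0 PC=1
Step 2: PC=1 exec 'ADD D, 4'. After: A=0 B=0 C=0 D=4 ZF=0 PC=2
Step 3: PC=2 exec 'MOV B, 5'. After: A=0 B=5 C=0 D=4 ZF=0 PC=3
Step 4: PC=3 exec 'MOV A, 11'. After: A=11 B=5 C=0 D=4 ZF=0 PC=4
Step 5: PC=4 exec 'ADD B, 8'. After: A=11 B=13 C=0 D=4 ZF=0 PC=5
Step 6: PC=5 exec 'SUB B, 3'. After: A=11 B=10 C=0 D=4 ZF=0 PC=6
Step 7: PC=6 exec 'ADD A, 1'. After: A=12 B=10 C=0 D=4 ZF=0 PC=7
Step 8: PC=7 exec 'SUB A, 4'. After: A=8 B=10 C=0 D=4 ZF=0 PC=8
Step 9: PC=8 exec 'MUL D, B'. After: A=8 B=10 C=0 D=40 ZF=0 PC=9
Step 10: PC=9 exec 'MOV C, B'. After: A=8 B=10 C=10 D=40 ZF=0 PC=10
Step 11: PC=10 exec 'ADD B, 2'. After: A=8 B=12 C=10 D=40 ZF=0 PC=11
Step 12: PC=11 exec 'HALT'. After: A=8 B=12 C=10 D=40 ZF=0 PC=11 HALTED
Total instructions executed: 12

Answer: 12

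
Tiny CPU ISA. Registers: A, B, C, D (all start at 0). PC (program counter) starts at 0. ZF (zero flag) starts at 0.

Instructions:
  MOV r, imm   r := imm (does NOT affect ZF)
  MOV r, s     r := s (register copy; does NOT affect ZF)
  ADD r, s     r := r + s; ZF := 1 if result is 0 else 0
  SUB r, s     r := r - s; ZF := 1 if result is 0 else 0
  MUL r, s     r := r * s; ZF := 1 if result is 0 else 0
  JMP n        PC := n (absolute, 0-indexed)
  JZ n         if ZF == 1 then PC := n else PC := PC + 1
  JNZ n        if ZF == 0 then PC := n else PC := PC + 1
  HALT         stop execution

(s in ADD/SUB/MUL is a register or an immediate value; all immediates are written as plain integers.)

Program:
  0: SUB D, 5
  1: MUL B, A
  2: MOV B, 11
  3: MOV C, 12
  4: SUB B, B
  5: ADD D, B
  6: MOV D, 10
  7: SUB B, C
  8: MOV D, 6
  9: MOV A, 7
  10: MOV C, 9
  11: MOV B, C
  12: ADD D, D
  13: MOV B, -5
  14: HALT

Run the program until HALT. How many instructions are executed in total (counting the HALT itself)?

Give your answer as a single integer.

Answer: 15

Derivation:
Step 1: PC=0 exec 'SUB D, 5'. After: A=0 B=0 C=0 D=-5 ZF=0 PC=1
Step 2: PC=1 exec 'MUL B, A'. After: A=0 B=0 C=0 D=-5 ZF=1 PC=2
Step 3: PC=2 exec 'MOV B, 11'. After: A=0 B=11 C=0 D=-5 ZF=1 PC=3
Step 4: PC=3 exec 'MOV C, 12'. After: A=0 B=11 C=12 D=-5 ZF=1 PC=4
Step 5: PC=4 exec 'SUB B, B'. After: A=0 B=0 C=12 D=-5 ZF=1 PC=5
Step 6: PC=5 exec 'ADD D, B'. After: A=0 B=0 C=12 D=-5 ZF=0 PC=6
Step 7: PC=6 exec 'MOV D, 10'. After: A=0 B=0 C=12 D=10 ZF=0 PC=7
Step 8: PC=7 exec 'SUB B, C'. After: A=0 B=-12 C=12 D=10 ZF=0 PC=8
Step 9: PC=8 exec 'MOV D, 6'. After: A=0 B=-12 C=12 D=6 ZF=0 PC=9
Step 10: PC=9 exec 'MOV A, 7'. After: A=7 B=-12 C=12 D=6 ZF=0 PC=10
Step 11: PC=10 exec 'MOV C, 9'. After: A=7 B=-12 C=9 D=6 ZF=0 PC=11
Step 12: PC=11 exec 'MOV B, C'. After: A=7 B=9 C=9 D=6 ZF=0 PC=12
Step 13: PC=12 exec 'ADD D, D'. After: A=7 B=9 C=9 D=12 ZF=0 PC=13
Step 14: PC=13 exec 'MOV B, -5'. After: A=7 B=-5 C=9 D=12 ZF=0 PC=14
Step 15: PC=14 exec 'HALT'. After: A=7 B=-5 C=9 D=12 ZF=0 PC=14 HALTED
Total instructions executed: 15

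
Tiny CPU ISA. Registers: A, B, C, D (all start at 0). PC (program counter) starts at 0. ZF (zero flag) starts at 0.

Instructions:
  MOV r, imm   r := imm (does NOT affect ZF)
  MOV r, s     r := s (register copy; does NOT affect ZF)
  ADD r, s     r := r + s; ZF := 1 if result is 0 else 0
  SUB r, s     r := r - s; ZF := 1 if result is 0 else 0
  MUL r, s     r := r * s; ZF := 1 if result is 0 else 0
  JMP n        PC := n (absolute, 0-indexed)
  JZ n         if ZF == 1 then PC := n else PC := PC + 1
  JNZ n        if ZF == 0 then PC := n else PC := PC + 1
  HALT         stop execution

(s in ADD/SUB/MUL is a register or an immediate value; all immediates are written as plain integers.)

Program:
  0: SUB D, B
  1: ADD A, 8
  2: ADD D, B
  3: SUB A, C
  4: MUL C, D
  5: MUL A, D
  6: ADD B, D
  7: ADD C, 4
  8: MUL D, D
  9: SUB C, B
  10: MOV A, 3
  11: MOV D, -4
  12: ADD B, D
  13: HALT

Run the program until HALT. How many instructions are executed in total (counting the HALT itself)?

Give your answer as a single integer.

Answer: 14

Derivation:
Step 1: PC=0 exec 'SUB D, B'. After: A=0 B=0 C=0 D=0 ZF=1 PC=1
Step 2: PC=1 exec 'ADD A, 8'. After: A=8 B=0 C=0 D=0 ZF=0 PC=2
Step 3: PC=2 exec 'ADD D, B'. After: A=8 B=0 C=0 D=0 ZF=1 PC=3
Step 4: PC=3 exec 'SUB A, C'. After: A=8 B=0 C=0 D=0 ZF=0 PC=4
Step 5: PC=4 exec 'MUL C, D'. After: A=8 B=0 C=0 D=0 ZF=1 PC=5
Step 6: PC=5 exec 'MUL A, D'. After: A=0 B=0 C=0 D=0 ZF=1 PC=6
Step 7: PC=6 exec 'ADD B, D'. After: A=0 B=0 C=0 D=0 ZF=1 PC=7
Step 8: PC=7 exec 'ADD C, 4'. After: A=0 B=0 C=4 D=0 ZF=0 PC=8
Step 9: PC=8 exec 'MUL D, D'. After: A=0 B=0 C=4 D=0 ZF=1 PC=9
Step 10: PC=9 exec 'SUB C, B'. After: A=0 B=0 C=4 D=0 ZF=0 PC=10
Step 11: PC=10 exec 'MOV A, 3'. After: A=3 B=0 C=4 D=0 ZF=0 PC=11
Step 12: PC=11 exec 'MOV D, -4'. After: A=3 B=0 C=4 D=-4 ZF=0 PC=12
Step 13: PC=12 exec 'ADD B, D'. After: A=3 B=-4 C=4 D=-4 ZF=0 PC=13
Step 14: PC=13 exec 'HALT'. After: A=3 B=-4 C=4 D=-4 ZF=0 PC=13 HALTED
Total instructions executed: 14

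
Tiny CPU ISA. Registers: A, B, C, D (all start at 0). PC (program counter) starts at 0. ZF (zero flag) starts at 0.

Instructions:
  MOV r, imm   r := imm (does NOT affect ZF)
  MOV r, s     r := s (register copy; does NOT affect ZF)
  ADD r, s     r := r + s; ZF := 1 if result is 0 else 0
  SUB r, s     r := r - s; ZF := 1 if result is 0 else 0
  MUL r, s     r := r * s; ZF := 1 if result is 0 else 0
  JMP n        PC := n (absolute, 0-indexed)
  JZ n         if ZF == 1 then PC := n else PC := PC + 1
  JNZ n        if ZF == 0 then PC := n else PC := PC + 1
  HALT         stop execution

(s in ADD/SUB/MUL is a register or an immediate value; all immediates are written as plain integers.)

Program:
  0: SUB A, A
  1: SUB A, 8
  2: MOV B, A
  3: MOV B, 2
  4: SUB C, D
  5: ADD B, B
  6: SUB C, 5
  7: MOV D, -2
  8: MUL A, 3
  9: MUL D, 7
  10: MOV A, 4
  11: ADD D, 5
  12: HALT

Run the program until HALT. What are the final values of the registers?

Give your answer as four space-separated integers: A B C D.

Step 1: PC=0 exec 'SUB A, A'. After: A=0 B=0 C=0 D=0 ZF=1 PC=1
Step 2: PC=1 exec 'SUB A, 8'. After: A=-8 B=0 C=0 D=0 ZF=0 PC=2
Step 3: PC=2 exec 'MOV B, A'. After: A=-8 B=-8 C=0 D=0 ZF=0 PC=3
Step 4: PC=3 exec 'MOV B, 2'. After: A=-8 B=2 C=0 D=0 ZF=0 PC=4
Step 5: PC=4 exec 'SUB C, D'. After: A=-8 B=2 C=0 D=0 ZF=1 PC=5
Step 6: PC=5 exec 'ADD B, B'. After: A=-8 B=4 C=0 D=0 ZF=0 PC=6
Step 7: PC=6 exec 'SUB C, 5'. After: A=-8 B=4 C=-5 D=0 ZF=0 PC=7
Step 8: PC=7 exec 'MOV D, -2'. After: A=-8 B=4 C=-5 D=-2 ZF=0 PC=8
Step 9: PC=8 exec 'MUL A, 3'. After: A=-24 B=4 C=-5 D=-2 ZF=0 PC=9
Step 10: PC=9 exec 'MUL D, 7'. After: A=-24 B=4 C=-5 D=-14 ZF=0 PC=10
Step 11: PC=10 exec 'MOV A, 4'. After: A=4 B=4 C=-5 D=-14 ZF=0 PC=11
Step 12: PC=11 exec 'ADD D, 5'. After: A=4 B=4 C=-5 D=-9 ZF=0 PC=12
Step 13: PC=12 exec 'HALT'. After: A=4 B=4 C=-5 D=-9 ZF=0 PC=12 HALTED

Answer: 4 4 -5 -9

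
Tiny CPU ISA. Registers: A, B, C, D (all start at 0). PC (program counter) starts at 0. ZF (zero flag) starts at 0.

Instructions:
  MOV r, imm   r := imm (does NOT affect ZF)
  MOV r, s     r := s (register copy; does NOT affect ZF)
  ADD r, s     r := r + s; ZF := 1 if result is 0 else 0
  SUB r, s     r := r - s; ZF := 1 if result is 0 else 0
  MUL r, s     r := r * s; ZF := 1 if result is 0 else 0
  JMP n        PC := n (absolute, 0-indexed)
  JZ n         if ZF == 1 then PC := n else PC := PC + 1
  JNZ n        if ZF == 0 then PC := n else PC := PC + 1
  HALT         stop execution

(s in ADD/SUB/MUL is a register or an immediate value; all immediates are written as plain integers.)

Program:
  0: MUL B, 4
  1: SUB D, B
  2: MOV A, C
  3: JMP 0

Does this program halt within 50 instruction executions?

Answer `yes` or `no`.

Answer: no

Derivation:
Step 1: PC=0 exec 'MUL B, 4'. After: A=0 B=0 C=0 D=0 ZF=1 PC=1
Step 2: PC=1 exec 'SUB D, B'. After: A=0 B=0 C=0 D=0 ZF=1 PC=2
Step 3: PC=2 exec 'MOV A, C'. After: A=0 B=0 C=0 D=0 ZF=1 PC=3
Step 4: PC=3 exec 'JMP 0'. After: A=0 B=0 C=0 D=0 ZF=1 PC=0
Step 5: PC=0 exec 'MUL B, 4'. After: A=0 B=0 C=0 D=0 ZF=1 PC=1
State after step 5 equals state after step 1: the program is in a cycle of length 4 and will never halt.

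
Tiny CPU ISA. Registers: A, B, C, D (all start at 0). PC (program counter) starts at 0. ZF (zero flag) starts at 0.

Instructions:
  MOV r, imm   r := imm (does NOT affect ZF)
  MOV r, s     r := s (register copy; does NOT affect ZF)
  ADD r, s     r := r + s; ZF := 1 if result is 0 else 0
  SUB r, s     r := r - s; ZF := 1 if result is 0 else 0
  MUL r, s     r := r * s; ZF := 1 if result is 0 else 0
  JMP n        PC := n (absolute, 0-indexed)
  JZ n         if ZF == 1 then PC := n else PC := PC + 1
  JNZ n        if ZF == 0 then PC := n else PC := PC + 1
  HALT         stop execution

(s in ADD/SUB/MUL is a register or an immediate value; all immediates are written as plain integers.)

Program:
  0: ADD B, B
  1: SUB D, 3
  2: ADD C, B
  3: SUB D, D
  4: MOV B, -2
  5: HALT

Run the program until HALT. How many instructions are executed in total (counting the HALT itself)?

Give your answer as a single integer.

Step 1: PC=0 exec 'ADD B, B'. After: A=0 B=0 C=0 D=0 ZF=1 PC=1
Step 2: PC=1 exec 'SUB D, 3'. After: A=0 B=0 C=0 D=-3 ZF=0 PC=2
Step 3: PC=2 exec 'ADD C, B'. After: A=0 B=0 C=0 D=-3 ZF=1 PC=3
Step 4: PC=3 exec 'SUB D, D'. After: A=0 B=0 C=0 D=0 ZF=1 PC=4
Step 5: PC=4 exec 'MOV B, -2'. After: A=0 B=-2 C=0 D=0 ZF=1 PC=5
Step 6: PC=5 exec 'HALT'. After: A=0 B=-2 C=0 D=0 ZF=1 PC=5 HALTED
Total instructions executed: 6

Answer: 6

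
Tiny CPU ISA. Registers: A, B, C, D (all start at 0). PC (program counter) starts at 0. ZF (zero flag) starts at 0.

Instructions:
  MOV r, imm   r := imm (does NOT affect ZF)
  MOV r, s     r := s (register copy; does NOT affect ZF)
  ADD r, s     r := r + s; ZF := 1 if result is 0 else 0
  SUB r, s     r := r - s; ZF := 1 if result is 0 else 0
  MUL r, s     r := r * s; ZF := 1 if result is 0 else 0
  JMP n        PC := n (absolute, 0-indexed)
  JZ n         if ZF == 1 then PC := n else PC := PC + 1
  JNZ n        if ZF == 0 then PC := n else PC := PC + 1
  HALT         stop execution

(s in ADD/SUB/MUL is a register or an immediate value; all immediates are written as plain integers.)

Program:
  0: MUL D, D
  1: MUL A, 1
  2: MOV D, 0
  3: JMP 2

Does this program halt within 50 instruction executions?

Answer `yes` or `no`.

Answer: no

Derivation:
Step 1: PC=0 exec 'MUL D, D'. After: A=0 B=0 C=0 D=0 ZF=1 PC=1
Step 2: PC=1 exec 'MUL A, 1'. After: A=0 B=0 C=0 D=0 ZF=1 PC=2
Step 3: PC=2 exec 'MOV D, 0'. After: A=0 B=0 C=0 D=0 ZF=1 PC=3
Step 4: PC=3 exec 'JMP 2'. After: A=0 B=0 C=0 D=0 ZF=1 PC=2
State after step 4 equals state after step 2: the program is in a cycle of length 2 and will never halt.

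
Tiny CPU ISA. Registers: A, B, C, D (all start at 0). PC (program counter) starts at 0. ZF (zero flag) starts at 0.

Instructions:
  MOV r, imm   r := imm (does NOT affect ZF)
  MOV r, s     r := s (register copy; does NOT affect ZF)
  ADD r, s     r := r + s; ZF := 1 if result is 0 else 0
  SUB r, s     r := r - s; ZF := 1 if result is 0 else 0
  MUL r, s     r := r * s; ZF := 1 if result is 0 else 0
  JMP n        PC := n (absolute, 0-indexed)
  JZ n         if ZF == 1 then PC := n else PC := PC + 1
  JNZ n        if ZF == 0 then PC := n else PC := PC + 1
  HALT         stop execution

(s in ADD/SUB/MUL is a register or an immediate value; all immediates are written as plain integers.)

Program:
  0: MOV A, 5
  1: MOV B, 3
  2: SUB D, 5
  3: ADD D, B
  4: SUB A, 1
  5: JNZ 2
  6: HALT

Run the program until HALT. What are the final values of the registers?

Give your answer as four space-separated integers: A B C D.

Step 1: PC=0 exec 'MOV A, 5'. After: A=5 B=0 C=0 D=0 ZF=0 PC=1
Step 2: PC=1 exec 'MOV B, 3'. After: A=5 B=3 C=0 D=0 ZF=0 PC=2
Step 3: PC=2 exec 'SUB D, 5'. After: A=5 B=3 C=0 D=-5 ZF=0 PC=3
Step 4: PC=3 exec 'ADD D, B'. After: A=5 B=3 C=0 D=-2 ZF=0 PC=4
Step 5: PC=4 exec 'SUB A, 1'. After: A=4 B=3 C=0 D=-2 ZF=0 PC=5
Step 6: PC=5 exec 'JNZ 2'. After: A=4 B=3 C=0 D=-2 ZF=0 PC=2
Step 7: PC=2 exec 'SUB D, 5'. After: A=4 B=3 C=0 D=-7 ZF=0 PC=3
Step 8: PC=3 exec 'ADD D, B'. After: A=4 B=3 C=0 D=-4 ZF=0 PC=4
Step 9: PC=4 exec 'SUB A, 1'. After: A=3 B=3 C=0 D=-4 ZF=0 PC=5
Step 10: PC=5 exec 'JNZ 2'. After: A=3 B=3 C=0 D=-4 ZF=0 PC=2
Step 11: PC=2 exec 'SUB D, 5'. After: A=3 B=3 C=0 D=-9 ZF=0 PC=3
Step 12: PC=3 exec 'ADD D, B'. After: A=3 B=3 C=0 D=-6 ZF=0 PC=4
Step 13: PC=4 exec 'SUB A, 1'. After: A=2 B=3 C=0 D=-6 ZF=0 PC=5
Step 14: PC=5 exec 'JNZ 2'. After: A=2 B=3 C=0 D=-6 ZF=0 PC=2
Step 15: PC=2 exec 'SUB D, 5'. After: A=2 B=3 C=0 D=-11 ZF=0 PC=3
Step 16: PC=3 exec 'ADD D, B'. After: A=2 B=3 C=0 D=-8 ZF=0 PC=4
Step 17: PC=4 exec 'SUB A, 1'. After: A=1 B=3 C=0 D=-8 ZF=0 PC=5
Step 18: PC=5 exec 'JNZ 2'. After: A=1 B=3 C=0 D=-8 ZF=0 PC=2
Step 19: PC=2 exec 'SUB D, 5'. After: A=1 B=3 C=0 D=-13 ZF=0 PC=3
Step 20: PC=3 exec 'ADD D, B'. After: A=1 B=3 C=0 D=-10 ZF=0 PC=4
Step 21: PC=4 exec 'SUB A, 1'. After: A=0 B=3 C=0 D=-10 ZF=1 PC=5
Step 22: PC=5 exec 'JNZ 2'. After: A=0 B=3 C=0 D=-10 ZF=1 PC=6
Step 23: PC=6 exec 'HALT'. After: A=0 B=3 C=0 D=-10 ZF=1 PC=6 HALTED

Answer: 0 3 0 -10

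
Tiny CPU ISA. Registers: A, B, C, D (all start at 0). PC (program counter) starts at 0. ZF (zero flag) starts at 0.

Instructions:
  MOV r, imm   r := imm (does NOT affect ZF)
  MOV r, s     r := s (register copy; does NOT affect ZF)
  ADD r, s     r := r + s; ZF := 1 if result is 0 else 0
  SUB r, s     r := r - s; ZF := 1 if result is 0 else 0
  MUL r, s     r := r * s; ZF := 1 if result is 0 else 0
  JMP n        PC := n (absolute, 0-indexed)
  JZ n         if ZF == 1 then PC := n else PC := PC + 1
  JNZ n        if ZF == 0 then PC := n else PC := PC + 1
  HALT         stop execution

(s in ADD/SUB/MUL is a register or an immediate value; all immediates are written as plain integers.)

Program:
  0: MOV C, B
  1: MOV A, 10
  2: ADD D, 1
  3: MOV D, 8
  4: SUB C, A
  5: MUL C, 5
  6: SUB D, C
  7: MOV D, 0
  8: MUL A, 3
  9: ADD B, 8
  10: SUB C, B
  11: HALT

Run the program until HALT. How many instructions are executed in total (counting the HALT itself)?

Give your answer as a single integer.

Step 1: PC=0 exec 'MOV C, B'. After: A=0 B=0 C=0 D=0 ZF=0 PC=1
Step 2: PC=1 exec 'MOV A, 10'. After: A=10 B=0 C=0 D=0 ZF=0 PC=2
Step 3: PC=2 exec 'ADD D, 1'. After: A=10 B=0 C=0 D=1 ZF=0 PC=3
Step 4: PC=3 exec 'MOV D, 8'. After: A=10 B=0 C=0 D=8 ZF=0 PC=4
Step 5: PC=4 exec 'SUB C, A'. After: A=10 B=0 C=-10 D=8 ZF=0 PC=5
Step 6: PC=5 exec 'MUL C, 5'. After: A=10 B=0 C=-50 D=8 ZF=0 PC=6
Step 7: PC=6 exec 'SUB D, C'. After: A=10 B=0 C=-50 D=58 ZF=0 PC=7
Step 8: PC=7 exec 'MOV D, 0'. After: A=10 B=0 C=-50 D=0 ZF=0 PC=8
Step 9: PC=8 exec 'MUL A, 3'. After: A=30 B=0 C=-50 D=0 ZF=0 PC=9
Step 10: PC=9 exec 'ADD B, 8'. After: A=30 B=8 C=-50 D=0 ZF=0 PC=10
Step 11: PC=10 exec 'SUB C, B'. After: A=30 B=8 C=-58 D=0 ZF=0 PC=11
Step 12: PC=11 exec 'HALT'. After: A=30 B=8 C=-58 D=0 ZF=0 PC=11 HALTED
Total instructions executed: 12

Answer: 12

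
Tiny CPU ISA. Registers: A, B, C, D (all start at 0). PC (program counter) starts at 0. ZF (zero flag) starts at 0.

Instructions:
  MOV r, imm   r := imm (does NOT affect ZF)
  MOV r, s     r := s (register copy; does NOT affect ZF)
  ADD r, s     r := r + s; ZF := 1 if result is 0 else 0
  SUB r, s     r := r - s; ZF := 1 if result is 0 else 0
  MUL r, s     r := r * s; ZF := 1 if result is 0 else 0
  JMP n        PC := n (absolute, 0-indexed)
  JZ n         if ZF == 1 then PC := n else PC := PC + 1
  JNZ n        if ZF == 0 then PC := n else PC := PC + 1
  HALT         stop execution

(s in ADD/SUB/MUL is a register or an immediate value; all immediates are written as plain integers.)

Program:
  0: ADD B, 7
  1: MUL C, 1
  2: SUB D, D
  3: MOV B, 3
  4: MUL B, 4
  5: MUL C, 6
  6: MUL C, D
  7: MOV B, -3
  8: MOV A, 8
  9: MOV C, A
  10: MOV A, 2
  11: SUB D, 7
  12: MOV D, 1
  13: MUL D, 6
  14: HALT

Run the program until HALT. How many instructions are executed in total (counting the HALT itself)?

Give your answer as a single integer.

Answer: 15

Derivation:
Step 1: PC=0 exec 'ADD B, 7'. After: A=0 B=7 C=0 D=0 ZF=0 PC=1
Step 2: PC=1 exec 'MUL C, 1'. After: A=0 B=7 C=0 D=0 ZF=1 PC=2
Step 3: PC=2 exec 'SUB D, D'. After: A=0 B=7 C=0 D=0 ZF=1 PC=3
Step 4: PC=3 exec 'MOV B, 3'. After: A=0 B=3 C=0 D=0 ZF=1 PC=4
Step 5: PC=4 exec 'MUL B, 4'. After: A=0 B=12 C=0 D=0 ZF=0 PC=5
Step 6: PC=5 exec 'MUL C, 6'. After: A=0 B=12 C=0 D=0 ZF=1 PC=6
Step 7: PC=6 exec 'MUL C, D'. After: A=0 B=12 C=0 D=0 ZF=1 PC=7
Step 8: PC=7 exec 'MOV B, -3'. After: A=0 B=-3 C=0 D=0 ZF=1 PC=8
Step 9: PC=8 exec 'MOV A, 8'. After: A=8 B=-3 C=0 D=0 ZF=1 PC=9
Step 10: PC=9 exec 'MOV C, A'. After: A=8 B=-3 C=8 D=0 ZF=1 PC=10
Step 11: PC=10 exec 'MOV A, 2'. After: A=2 B=-3 C=8 D=0 ZF=1 PC=11
Step 12: PC=11 exec 'SUB D, 7'. After: A=2 B=-3 C=8 D=-7 ZF=0 PC=12
Step 13: PC=12 exec 'MOV D, 1'. After: A=2 B=-3 C=8 D=1 ZF=0 PC=13
Step 14: PC=13 exec 'MUL D, 6'. After: A=2 B=-3 C=8 D=6 ZF=0 PC=14
Step 15: PC=14 exec 'HALT'. After: A=2 B=-3 C=8 D=6 ZF=0 PC=14 HALTED
Total instructions executed: 15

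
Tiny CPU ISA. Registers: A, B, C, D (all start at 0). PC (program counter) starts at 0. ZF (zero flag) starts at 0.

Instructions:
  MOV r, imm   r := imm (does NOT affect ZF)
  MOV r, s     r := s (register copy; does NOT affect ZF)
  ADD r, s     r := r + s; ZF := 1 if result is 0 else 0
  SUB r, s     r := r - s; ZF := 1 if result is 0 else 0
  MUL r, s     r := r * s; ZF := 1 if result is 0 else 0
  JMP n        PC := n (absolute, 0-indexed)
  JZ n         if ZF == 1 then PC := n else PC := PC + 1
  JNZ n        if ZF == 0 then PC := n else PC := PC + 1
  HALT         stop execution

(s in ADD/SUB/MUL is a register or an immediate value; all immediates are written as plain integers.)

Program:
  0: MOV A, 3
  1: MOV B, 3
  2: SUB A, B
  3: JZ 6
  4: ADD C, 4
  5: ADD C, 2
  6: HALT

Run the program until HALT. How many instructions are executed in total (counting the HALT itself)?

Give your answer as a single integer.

Step 1: PC=0 exec 'MOV A, 3'. After: A=3 B=0 C=0 D=0 ZF=0 PC=1
Step 2: PC=1 exec 'MOV B, 3'. After: A=3 B=3 C=0 D=0 ZF=0 PC=2
Step 3: PC=2 exec 'SUB A, B'. After: A=0 B=3 C=0 D=0 ZF=1 PC=3
Step 4: PC=3 exec 'JZ 6'. After: A=0 B=3 C=0 D=0 ZF=1 PC=6
Step 5: PC=6 exec 'HALT'. After: A=0 B=3 C=0 D=0 ZF=1 PC=6 HALTED
Total instructions executed: 5

Answer: 5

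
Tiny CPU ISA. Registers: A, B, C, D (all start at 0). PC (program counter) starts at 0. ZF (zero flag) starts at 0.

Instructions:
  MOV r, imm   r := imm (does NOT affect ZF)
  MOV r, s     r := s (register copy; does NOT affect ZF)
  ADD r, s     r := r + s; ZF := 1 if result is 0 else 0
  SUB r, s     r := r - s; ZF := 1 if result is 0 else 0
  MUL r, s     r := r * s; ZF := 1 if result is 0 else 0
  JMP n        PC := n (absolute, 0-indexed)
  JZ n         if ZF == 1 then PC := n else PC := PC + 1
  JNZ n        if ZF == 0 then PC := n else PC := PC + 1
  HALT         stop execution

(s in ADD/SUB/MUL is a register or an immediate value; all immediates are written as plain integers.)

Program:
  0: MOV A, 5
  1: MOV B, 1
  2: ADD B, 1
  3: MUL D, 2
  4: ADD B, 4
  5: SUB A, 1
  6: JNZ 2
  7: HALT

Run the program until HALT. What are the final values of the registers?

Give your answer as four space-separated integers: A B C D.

Step 1: PC=0 exec 'MOV A, 5'. After: A=5 B=0 C=0 D=0 ZF=0 PC=1
Step 2: PC=1 exec 'MOV B, 1'. After: A=5 B=1 C=0 D=0 ZF=0 PC=2
Step 3: PC=2 exec 'ADD B, 1'. After: A=5 B=2 C=0 D=0 ZF=0 PC=3
Step 4: PC=3 exec 'MUL D, 2'. After: A=5 B=2 C=0 D=0 ZF=1 PC=4
Step 5: PC=4 exec 'ADD B, 4'. After: A=5 B=6 C=0 D=0 ZF=0 PC=5
Step 6: PC=5 exec 'SUB A, 1'. After: A=4 B=6 C=0 D=0 ZF=0 PC=6
Step 7: PC=6 exec 'JNZ 2'. After: A=4 B=6 C=0 D=0 ZF=0 PC=2
Step 8: PC=2 exec 'ADD B, 1'. After: A=4 B=7 C=0 D=0 ZF=0 PC=3
Step 9: PC=3 exec 'MUL D, 2'. After: A=4 B=7 C=0 D=0 ZF=1 PC=4
Step 10: PC=4 exec 'ADD B, 4'. After: A=4 B=11 C=0 D=0 ZF=0 PC=5
Step 11: PC=5 exec 'SUB A, 1'. After: A=3 B=11 C=0 D=0 ZF=0 PC=6
Step 12: PC=6 exec 'JNZ 2'. After: A=3 B=11 C=0 D=0 ZF=0 PC=2
Step 13: PC=2 exec 'ADD B, 1'. After: A=3 B=12 C=0 D=0 ZF=0 PC=3
Step 14: PC=3 exec 'MUL D, 2'. After: A=3 B=12 C=0 D=0 ZF=1 PC=4
Step 15: PC=4 exec 'ADD B, 4'. After: A=3 B=16 C=0 D=0 ZF=0 PC=5
Step 16: PC=5 exec 'SUB A, 1'. After: A=2 B=16 C=0 D=0 ZF=0 PC=6
Step 17: PC=6 exec 'JNZ 2'. After: A=2 B=16 C=0 D=0 ZF=0 PC=2
Step 18: PC=2 exec 'ADD B, 1'. After: A=2 B=17 C=0 D=0 ZF=0 PC=3
Step 19: PC=3 exec 'MUL D, 2'. After: A=2 B=17 C=0 D=0 ZF=1 PC=4
Step 20: PC=4 exec 'ADD B, 4'. After: A=2 B=21 C=0 D=0 ZF=0 PC=5
Step 21: PC=5 exec 'SUB A, 1'. After: A=1 B=21 C=0 D=0 ZF=0 PC=6
Step 22: PC=6 exec 'JNZ 2'. After: A=1 B=21 C=0 D=0 ZF=0 PC=2
Step 23: PC=2 exec 'ADD B, 1'. After: A=1 B=22 C=0 D=0 ZF=0 PC=3
Step 24: PC=3 exec 'MUL D, 2'. After: A=1 B=22 C=0 D=0 ZF=1 PC=4
Step 25: PC=4 exec 'ADD B, 4'. After: A=1 B=26 C=0 D=0 ZF=0 PC=5
Step 26: PC=5 exec 'SUB A, 1'. After: A=0 B=26 C=0 D=0 ZF=1 PC=6
Step 27: PC=6 exec 'JNZ 2'. After: A=0 B=26 C=0 D=0 ZF=1 PC=7
Step 28: PC=7 exec 'HALT'. After: A=0 B=26 C=0 D=0 ZF=1 PC=7 HALTED

Answer: 0 26 0 0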